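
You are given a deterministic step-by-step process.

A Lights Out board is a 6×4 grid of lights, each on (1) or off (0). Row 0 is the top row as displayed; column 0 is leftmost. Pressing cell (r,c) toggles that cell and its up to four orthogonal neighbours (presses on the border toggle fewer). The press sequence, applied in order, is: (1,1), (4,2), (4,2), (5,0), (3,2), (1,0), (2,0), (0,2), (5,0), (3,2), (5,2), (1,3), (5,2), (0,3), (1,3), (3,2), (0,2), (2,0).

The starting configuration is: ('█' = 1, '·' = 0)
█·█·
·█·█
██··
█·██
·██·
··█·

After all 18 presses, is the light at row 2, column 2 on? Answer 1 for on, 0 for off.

step 0: █·█·
·█·█
██··
█·██
·██·
··█·
step 1: ███·
█·██
█···
█·██
·██·
··█·
step 2: ███·
█·██
█···
█··█
···█
····
step 3: ███·
█·██
█···
█·██
·██·
··█·
step 4: ███·
█·██
█···
█·██
███·
███·
step 5: ███·
█·██
█·█·
██··
██··
███·
step 6: ·██·
·███
··█·
██··
██··
███·
step 7: ·██·
████
███·
·█··
██··
███·
step 8: ···█
██·█
███·
·█··
██··
███·
step 9: ···█
██·█
███·
·█··
·█··
··█·
step 10: ···█
██·█
██··
··██
·██·
··█·
step 11: ···█
██·█
██··
··██
·█··
·█·█
step 12: ····
███·
██·█
··██
·█··
·█·█
step 13: ····
███·
██·█
··██
·██·
··█·
step 14: ··██
████
██·█
··██
·██·
··█·
step 15: ··█·
██··
██··
··██
·██·
··█·
step 16: ··█·
██··
███·
·█··
·█··
··█·
step 17: ·█·█
███·
███·
·█··
·█··
··█·
step 18: ·█·█
·██·
··█·
██··
·█··
··█·

1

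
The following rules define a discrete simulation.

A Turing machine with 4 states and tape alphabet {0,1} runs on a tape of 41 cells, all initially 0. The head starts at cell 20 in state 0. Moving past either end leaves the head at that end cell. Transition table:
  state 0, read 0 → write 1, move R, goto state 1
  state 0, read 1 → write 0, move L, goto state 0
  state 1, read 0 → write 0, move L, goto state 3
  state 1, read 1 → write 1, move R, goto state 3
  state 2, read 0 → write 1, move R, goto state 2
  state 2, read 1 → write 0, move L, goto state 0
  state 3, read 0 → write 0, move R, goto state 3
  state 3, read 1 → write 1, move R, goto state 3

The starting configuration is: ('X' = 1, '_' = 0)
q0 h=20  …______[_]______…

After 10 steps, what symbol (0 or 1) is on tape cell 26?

gen 0: q0 h=20  …______[_]______…
gen 1: q1 h=21  …_____X[_]______…
gen 2: q3 h=20  …______[X]______…
gen 3: q3 h=21  …_____X[_]______…
gen 4: q3 h=22  …____X_[_]______…
gen 5: q3 h=23  …___X__[_]______…
gen 6: q3 h=24  …__X___[_]______…
gen 7: q3 h=25  …_X____[_]______…
gen 8: q3 h=26  …X_____[_]______…
gen 9: q3 h=27  …______[_]______…
gen 10: q3 h=28  …______[_]______…

0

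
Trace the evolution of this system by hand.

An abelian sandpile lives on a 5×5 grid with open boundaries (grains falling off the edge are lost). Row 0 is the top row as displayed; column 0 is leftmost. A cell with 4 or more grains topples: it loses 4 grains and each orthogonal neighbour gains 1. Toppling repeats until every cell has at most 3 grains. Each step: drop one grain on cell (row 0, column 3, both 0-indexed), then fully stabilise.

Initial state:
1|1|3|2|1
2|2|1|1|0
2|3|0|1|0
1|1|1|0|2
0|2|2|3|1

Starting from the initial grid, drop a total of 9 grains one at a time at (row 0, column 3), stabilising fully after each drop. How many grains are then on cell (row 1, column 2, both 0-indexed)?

step 0: 1|1|3|2|1
2|2|1|1|0
2|3|0|1|0
1|1|1|0|2
0|2|2|3|1
step 1: 1|1|3|3|1
2|2|1|1|0
2|3|0|1|0
1|1|1|0|2
0|2|2|3|1
step 2: 1|2|0|1|2
2|2|2|2|0
2|3|0|1|0
1|1|1|0|2
0|2|2|3|1
step 3: 1|2|0|2|2
2|2|2|2|0
2|3|0|1|0
1|1|1|0|2
0|2|2|3|1
step 4: 1|2|0|3|2
2|2|2|2|0
2|3|0|1|0
1|1|1|0|2
0|2|2|3|1
step 5: 1|2|1|0|3
2|2|2|3|0
2|3|0|1|0
1|1|1|0|2
0|2|2|3|1
step 6: 1|2|1|1|3
2|2|2|3|0
2|3|0|1|0
1|1|1|0|2
0|2|2|3|1
step 7: 1|2|1|2|3
2|2|2|3|0
2|3|0|1|0
1|1|1|0|2
0|2|2|3|1
step 8: 1|2|1|3|3
2|2|2|3|0
2|3|0|1|0
1|1|1|0|2
0|2|2|3|1
step 9: 1|2|2|2|0
2|2|3|0|2
2|3|0|2|0
1|1|1|0|2
0|2|2|3|1

3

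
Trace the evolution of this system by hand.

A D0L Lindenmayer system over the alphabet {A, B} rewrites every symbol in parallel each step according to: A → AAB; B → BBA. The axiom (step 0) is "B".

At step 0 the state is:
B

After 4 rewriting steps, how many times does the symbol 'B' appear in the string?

[0] B
[1] BBA
[2] BBABBAAAB
[3] BBABBAAABBBABBAAABAABAABBBA
[4] BBABBAAABBBABBAAABAABAABBBABBABBAAABBBABBAAABAABAABBBAAABAABBBAAABAABBBABBABBAAAB

41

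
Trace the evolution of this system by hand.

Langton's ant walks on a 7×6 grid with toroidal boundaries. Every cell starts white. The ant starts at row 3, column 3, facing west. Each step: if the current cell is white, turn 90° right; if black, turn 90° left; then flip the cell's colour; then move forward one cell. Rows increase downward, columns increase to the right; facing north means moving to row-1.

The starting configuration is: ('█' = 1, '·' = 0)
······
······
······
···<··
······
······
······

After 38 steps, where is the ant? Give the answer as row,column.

4,0

step 0: ······
······
······
···<··
······
······
······
step 1: ······
······
···^··
···█··
······
······
······
step 2: ······
······
···█>·
···█··
······
······
······
step 3: ······
······
···██·
···█v·
······
······
······
step 4: ······
······
···██·
···<█·
······
······
······
step 5: ······
······
···██·
····█·
···v··
······
······
step 6: ······
······
···██·
····█·
··<█··
······
······
step 7: ······
······
···██·
··^·█·
··██··
······
······
step 8: ······
······
···██·
··█>█·
··██··
······
······
step 9: ······
······
···██·
··███·
··█v··
······
······
step 10: ······
······
···██·
··███·
··█·>·
······
······
step 11: ······
······
···██·
··███·
··█·█·
····v·
······
step 12: ······
······
···██·
··███·
··█·█·
···<█·
······
step 13: ······
······
···██·
··███·
··█^█·
···██·
······
step 14: ······
······
···██·
··███·
··██>·
···██·
······
step 15: ······
······
···██·
··██^·
··██··
···██·
······
step 16: ······
······
···██·
··█<··
··██··
···██·
······
step 17: ······
······
···██·
··█···
··█v··
···██·
······
step 18: ······
······
···██·
··█···
··█·>·
···██·
······
step 19: ······
······
···██·
··█···
··█·█·
···█v·
······
step 20: ······
······
···██·
··█···
··█·█·
···█·>
······
step 21: ······
······
···██·
··█···
··█·█·
···█·█
·····v
step 22: ······
······
···██·
··█···
··█·█·
···█·█
····<█
step 23: ······
······
···██·
··█···
··█·█·
···█^█
····██
step 24: ······
······
···██·
··█···
··█·█·
···██>
····██
step 25: ······
······
···██·
··█···
··█·█^
···██·
····██
step 26: ······
······
···██·
··█···
>·█·██
···██·
····██
step 27: ······
······
···██·
··█···
█·█·██
v··██·
····██
step 28: ······
······
···██·
··█···
█·█·██
█··██<
····██
step 29: ······
······
···██·
··█···
█·█·█^
█··███
····██
step 30: ······
······
···██·
··█···
█·█·<·
█··███
····██
step 31: ······
······
···██·
··█···
█·█···
█··█v█
····██
step 32: ······
······
···██·
··█···
█·█···
█··█·>
····██
step 33: ······
······
···██·
··█···
█·█··^
█··█··
····██
step 34: ······
······
···██·
··█···
>·█··█
█··█··
····██
step 35: ······
······
···██·
^·█···
··█··█
█··█··
····██
step 36: ······
······
···██·
█>█···
··█··█
█··█··
····██
step 37: ······
······
···██·
███···
·v█··█
█··█··
····██
step 38: ······
······
···██·
███···
<██··█
█··█··
····██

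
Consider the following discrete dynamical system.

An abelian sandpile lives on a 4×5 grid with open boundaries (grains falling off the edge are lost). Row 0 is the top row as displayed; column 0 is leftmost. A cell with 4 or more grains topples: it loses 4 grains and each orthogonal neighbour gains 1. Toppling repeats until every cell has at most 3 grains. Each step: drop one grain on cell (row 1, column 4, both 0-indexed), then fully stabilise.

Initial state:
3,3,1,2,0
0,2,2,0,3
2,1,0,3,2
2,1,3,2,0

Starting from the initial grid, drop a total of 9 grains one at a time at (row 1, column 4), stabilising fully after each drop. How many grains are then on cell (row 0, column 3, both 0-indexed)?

3

[0] 3,3,1,2,0
0,2,2,0,3
2,1,0,3,2
2,1,3,2,0
[1] 3,3,1,2,1
0,2,2,1,0
2,1,0,3,3
2,1,3,2,0
[2] 3,3,1,2,1
0,2,2,1,1
2,1,0,3,3
2,1,3,2,0
[3] 3,3,1,2,1
0,2,2,1,2
2,1,0,3,3
2,1,3,2,0
[4] 3,3,1,2,1
0,2,2,1,3
2,1,0,3,3
2,1,3,2,0
[5] 3,3,1,2,2
0,2,2,3,1
2,1,1,0,1
2,1,3,3,1
[6] 3,3,1,2,2
0,2,2,3,2
2,1,1,0,1
2,1,3,3,1
[7] 3,3,1,2,2
0,2,2,3,3
2,1,1,0,1
2,1,3,3,1
[8] 3,3,1,3,3
0,2,3,0,1
2,1,1,1,2
2,1,3,3,1
[9] 3,3,1,3,3
0,2,3,0,2
2,1,1,1,2
2,1,3,3,1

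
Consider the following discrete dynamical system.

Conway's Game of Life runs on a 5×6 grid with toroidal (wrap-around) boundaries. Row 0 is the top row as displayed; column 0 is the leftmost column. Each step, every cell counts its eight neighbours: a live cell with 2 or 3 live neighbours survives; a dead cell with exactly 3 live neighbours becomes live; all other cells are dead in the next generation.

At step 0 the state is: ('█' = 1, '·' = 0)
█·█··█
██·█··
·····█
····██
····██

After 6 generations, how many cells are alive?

4

k=0  █·█··█
██·█··
·····█
····██
····██
k=1  ··██··
·██·█·
·····█
█·····
···█··
k=2  ·█··█·
·██·█·
██···█
······
··██··
k=3  ·█··█·
··███·
███··█
███···
··██··
k=4  ·█··█·
····█·
····██
·····█
█··█··
k=5  ···███
···██·
····██
█····█
█···██
k=6  █·····
······
█··█··
······
···█··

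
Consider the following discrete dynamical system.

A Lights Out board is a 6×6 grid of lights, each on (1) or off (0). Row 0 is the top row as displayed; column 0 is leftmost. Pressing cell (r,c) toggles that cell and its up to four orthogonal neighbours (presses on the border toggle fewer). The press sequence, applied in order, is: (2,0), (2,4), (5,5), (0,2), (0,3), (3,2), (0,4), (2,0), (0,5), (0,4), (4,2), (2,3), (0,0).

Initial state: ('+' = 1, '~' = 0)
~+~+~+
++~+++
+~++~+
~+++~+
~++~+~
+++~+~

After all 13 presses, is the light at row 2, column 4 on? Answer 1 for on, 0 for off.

0

k=0  ~+~+~+
++~+++
+~++~+
~+++~+
~++~+~
+++~+~
k=1  ~+~+~+
~+~+++
~+++~+
++++~+
~++~+~
+++~+~
k=2  ~+~+~+
~+~+~+
~++~+~
++++++
~++~+~
+++~+~
k=3  ~+~+~+
~+~+~+
~++~+~
++++++
~++~++
+++~~+
k=4  ~~+~~+
~+++~+
~++~+~
++++++
~++~++
+++~~+
k=5  ~~~+++
~++~~+
~++~+~
++++++
~++~++
+++~~+
k=6  ~~~+++
~++~~+
~+~~+~
+~~~++
~+~~++
+++~~+
k=7  ~~~~~~
~++~++
~+~~+~
+~~~++
~+~~++
+++~~+
k=8  ~~~~~~
+++~++
+~~~+~
~~~~++
~+~~++
+++~~+
k=9  ~~~~++
+++~+~
+~~~+~
~~~~++
~+~~++
+++~~+
k=10  ~~~+~~
+++~~~
+~~~+~
~~~~++
~+~~++
+++~~+
k=11  ~~~+~~
+++~~~
+~~~+~
~~+~++
~~++++
++~~~+
k=12  ~~~+~~
++++~~
+~++~~
~~++++
~~++++
++~~~+
k=13  ++~+~~
~+++~~
+~++~~
~~++++
~~++++
++~~~+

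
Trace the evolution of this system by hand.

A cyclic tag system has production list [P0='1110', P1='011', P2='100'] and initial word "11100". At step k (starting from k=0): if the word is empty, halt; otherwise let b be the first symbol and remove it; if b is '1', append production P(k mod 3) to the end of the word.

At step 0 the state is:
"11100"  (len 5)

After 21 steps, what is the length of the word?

28

[0] "11100"  (len 5)
[1] "11001110"  (len 8)
[2] "1001110011"  (len 10)
[3] "001110011100"  (len 12)
[4] "01110011100"  (len 11)
[5] "1110011100"  (len 10)
[6] "110011100100"  (len 12)
[7] "100111001001110"  (len 15)
[8] "00111001001110011"  (len 17)
[9] "0111001001110011"  (len 16)
[10] "111001001110011"  (len 15)
[11] "11001001110011011"  (len 17)
[12] "1001001110011011100"  (len 19)
[13] "0010011100110111001110"  (len 22)
[14] "010011100110111001110"  (len 21)
[15] "10011100110111001110"  (len 20)
[16] "00111001101110011101110"  (len 23)
[17] "0111001101110011101110"  (len 22)
[18] "111001101110011101110"  (len 21)
[19] "110011011100111011101110"  (len 24)
[20] "10011011100111011101110011"  (len 26)
[21] "0011011100111011101110011100"  (len 28)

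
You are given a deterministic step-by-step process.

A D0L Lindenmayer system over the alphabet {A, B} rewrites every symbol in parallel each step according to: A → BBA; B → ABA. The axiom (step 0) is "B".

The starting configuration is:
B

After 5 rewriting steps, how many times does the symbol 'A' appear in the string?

122

k=0  B
k=1  ABA
k=2  BBAABABBA
k=3  ABAABABBABBAABABBAABAABABBA
k=4  BBAABABBABBAABABBAABAABABBAABAABABBABBAABABBAABAABABBABBAABABBABBAABABBAABAABABBA
k=5  ABAABABBABBAABABBAABAABABBAABAABABBABBAABABBAABAABABBABBAA…ABBAABAABABBABBAABABBAABAABABBABBAABABBABBAABABBAABAABABBA  (len 243)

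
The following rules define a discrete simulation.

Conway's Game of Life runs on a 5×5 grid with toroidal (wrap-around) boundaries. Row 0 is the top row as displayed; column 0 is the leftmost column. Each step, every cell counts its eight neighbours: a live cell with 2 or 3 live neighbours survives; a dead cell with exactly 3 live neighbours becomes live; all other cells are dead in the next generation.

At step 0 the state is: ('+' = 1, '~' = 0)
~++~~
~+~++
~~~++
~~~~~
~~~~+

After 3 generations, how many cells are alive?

t=0: ~++~~
~+~++
~~~++
~~~~~
~~~~+
t=1: ~++~+
~+~~+
+~+++
~~~++
~~~~~
t=2: ~+++~
~~~~~
~++~~
+~+~~
+~+~+
t=3: +++++
~~~+~
~++~~
+~+~+
+~~~+

13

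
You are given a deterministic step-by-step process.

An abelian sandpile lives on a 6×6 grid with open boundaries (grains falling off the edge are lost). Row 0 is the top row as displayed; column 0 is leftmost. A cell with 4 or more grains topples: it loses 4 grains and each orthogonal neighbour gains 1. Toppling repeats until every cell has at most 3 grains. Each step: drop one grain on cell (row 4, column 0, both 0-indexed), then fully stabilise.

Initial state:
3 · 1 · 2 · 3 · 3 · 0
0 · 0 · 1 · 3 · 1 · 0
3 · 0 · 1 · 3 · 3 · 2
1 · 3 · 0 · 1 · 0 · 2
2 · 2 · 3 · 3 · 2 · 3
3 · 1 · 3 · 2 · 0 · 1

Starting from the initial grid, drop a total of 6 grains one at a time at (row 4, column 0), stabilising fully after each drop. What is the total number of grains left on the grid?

t=0: 3 · 1 · 2 · 3 · 3 · 0
0 · 0 · 1 · 3 · 1 · 0
3 · 0 · 1 · 3 · 3 · 2
1 · 3 · 0 · 1 · 0 · 2
2 · 2 · 3 · 3 · 2 · 3
3 · 1 · 3 · 2 · 0 · 1
t=1: 3 · 1 · 2 · 3 · 3 · 0
0 · 0 · 1 · 3 · 1 · 0
3 · 0 · 1 · 3 · 3 · 2
1 · 3 · 0 · 1 · 0 · 2
3 · 2 · 3 · 3 · 2 · 3
3 · 1 · 3 · 2 · 0 · 1
t=2: 3 · 1 · 2 · 3 · 3 · 0
0 · 0 · 1 · 3 · 1 · 0
3 · 0 · 1 · 3 · 3 · 2
2 · 3 · 0 · 1 · 0 · 2
1 · 3 · 3 · 3 · 2 · 3
0 · 2 · 3 · 2 · 0 · 1
t=3: 3 · 1 · 2 · 3 · 3 · 0
0 · 0 · 1 · 3 · 1 · 0
3 · 0 · 1 · 3 · 3 · 2
2 · 3 · 0 · 1 · 0 · 2
2 · 3 · 3 · 3 · 2 · 3
0 · 2 · 3 · 2 · 0 · 1
t=4: 3 · 1 · 2 · 3 · 3 · 0
0 · 0 · 1 · 3 · 1 · 0
3 · 0 · 1 · 3 · 3 · 2
2 · 3 · 0 · 1 · 0 · 2
3 · 3 · 3 · 3 · 2 · 3
0 · 2 · 3 · 2 · 0 · 1
t=5: 3 · 1 · 2 · 3 · 3 · 0
1 · 0 · 1 · 3 · 1 · 0
0 · 2 · 1 · 3 · 3 · 2
1 · 1 · 2 · 2 · 0 · 2
2 · 3 · 2 · 1 · 3 · 3
2 · 0 · 2 · 0 · 1 · 1
t=6: 3 · 1 · 2 · 3 · 3 · 0
1 · 0 · 1 · 3 · 1 · 0
0 · 2 · 1 · 3 · 3 · 2
1 · 1 · 2 · 2 · 0 · 2
3 · 3 · 2 · 1 · 3 · 3
2 · 0 · 2 · 0 · 1 · 1

58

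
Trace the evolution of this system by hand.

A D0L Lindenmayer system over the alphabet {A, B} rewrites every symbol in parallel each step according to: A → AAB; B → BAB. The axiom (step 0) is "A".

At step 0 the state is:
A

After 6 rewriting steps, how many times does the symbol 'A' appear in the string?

k=0  A
k=1  AAB
k=2  AABAABBAB
k=3  AABAABBABAABAABBABBABAABBAB
k=4  AABAABBABAABAABBABBABAABBABAABAABBABAABAABBABBABAABBABBABAABBABAABAABBABBABAABBAB
k=5  AABAABBABAABAABBABBABAABBABAABAABBABAABAABBABBABAABBABBABA…BBABAABAABBABAABAABBABBABAABBABBABAABBABAABAABBABBABAABBAB  (len 243)
k=6  AABAABBABAABAABBABBABAABBABAABAABBABAABAABBABBABAABBABBABA…BBABAABAABBABAABAABBABBABAABBABBABAABBABAABAABBABBABAABBAB  (len 729)

365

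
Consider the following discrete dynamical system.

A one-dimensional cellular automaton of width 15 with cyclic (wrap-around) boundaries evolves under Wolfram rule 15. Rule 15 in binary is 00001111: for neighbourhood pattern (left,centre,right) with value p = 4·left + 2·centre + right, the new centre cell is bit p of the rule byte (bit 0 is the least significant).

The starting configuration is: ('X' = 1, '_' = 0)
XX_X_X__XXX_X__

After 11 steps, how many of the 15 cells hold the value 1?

7

0) XX_X_X__XXX_X__
1) X__X_X_XX___X_X
2) __XX_X_X__XXX_X
3) _XX__X_X_XX___X
4) _X__XX_X_X__XXX
5) _X_XX__X_X_XX__
6) XX_X__XX_X_X__X
7) ___X_XX__X_X_XX
8) _XXX_X__XX_X_X_
9) XX___X_XX__X_X_
10) X__XXX_X__XX_X_
11) X_XX___X_XX__X_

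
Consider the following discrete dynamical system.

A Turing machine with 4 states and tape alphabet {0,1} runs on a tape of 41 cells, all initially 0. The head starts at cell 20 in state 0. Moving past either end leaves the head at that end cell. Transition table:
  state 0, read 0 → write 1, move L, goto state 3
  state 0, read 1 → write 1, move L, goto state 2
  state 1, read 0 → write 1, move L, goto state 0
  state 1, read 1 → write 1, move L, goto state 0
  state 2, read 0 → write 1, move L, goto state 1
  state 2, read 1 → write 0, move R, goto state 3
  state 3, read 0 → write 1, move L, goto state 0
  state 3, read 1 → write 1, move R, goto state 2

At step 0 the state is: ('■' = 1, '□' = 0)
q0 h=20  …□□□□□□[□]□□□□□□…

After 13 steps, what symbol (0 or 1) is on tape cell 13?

1

gen 0: q0 h=20  …□□□□□□[□]□□□□□□…
gen 1: q3 h=19  …□□□□□□[□]■□□□□□…
gen 2: q0 h=18  …□□□□□□[□]■■□□□□…
gen 3: q3 h=17  …□□□□□□[□]■■■□□□…
gen 4: q0 h=16  …□□□□□□[□]■■■■□□…
gen 5: q3 h=15  …□□□□□□[□]■■■■■□…
gen 6: q0 h=14  …□□□□□□[□]■■■■■■…
gen 7: q3 h=13  …□□□□□□[□]■■■■■■…
gen 8: q0 h=12  …□□□□□□[□]■■■■■■…
gen 9: q3 h=11  …□□□□□□[□]■■■■■■…
gen 10: q0 h=10  …□□□□□□[□]■■■■■■…
gen 11: q3 h= 9  …□□□□□□[□]■■■■■■…
gen 12: q0 h= 8  …□□□□□□[□]■■■■■■…
gen 13: q3 h= 7  …□□□□□□[□]■■■■■■…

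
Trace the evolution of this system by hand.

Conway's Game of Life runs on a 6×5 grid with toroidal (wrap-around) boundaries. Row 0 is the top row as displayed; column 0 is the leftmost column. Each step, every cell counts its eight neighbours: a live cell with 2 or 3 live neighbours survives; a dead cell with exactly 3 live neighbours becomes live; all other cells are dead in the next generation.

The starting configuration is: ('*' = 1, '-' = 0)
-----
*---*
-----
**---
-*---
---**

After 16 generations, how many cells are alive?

[0] -----
*---*
-----
**---
-*---
---**
[1] *--*-
-----
-*--*
**---
-**-*
-----
[2] -----
*---*
-*---
---**
-**--
*****
[3] --*--
*----
---*-
**-*-
-----
*--**
[4] **-*-
-----
***--
--*-*
-***-
---**
[5] *-**-
----*
****-
----*
**---
-----
[6] ---**
-----
****-
---**
*----
*-*-*
[7] *--**
**---
****-
---*-
**---
**---
[8] --*--
-----
*--*-
---*-
***-*
--*--
[9] -----
-----
----*
---*-
***-*
*-*--
[10] -----
-----
-----
-***-
*-*-*
*-***
[11] ---**
-----
--*--
*****
-----
*-*--
[12] ---**
---*-
*-*-*
*****
-----
---**
[13] --*--
*-*--
-----
--*--
-*---
---**
[14] -**-*
-*---
-*---
-----
--**-
--**-
[15] **---
-*---
-----
--*--
--**-
----*
[16] **---
**---
-----
--**-
--**-
*****

13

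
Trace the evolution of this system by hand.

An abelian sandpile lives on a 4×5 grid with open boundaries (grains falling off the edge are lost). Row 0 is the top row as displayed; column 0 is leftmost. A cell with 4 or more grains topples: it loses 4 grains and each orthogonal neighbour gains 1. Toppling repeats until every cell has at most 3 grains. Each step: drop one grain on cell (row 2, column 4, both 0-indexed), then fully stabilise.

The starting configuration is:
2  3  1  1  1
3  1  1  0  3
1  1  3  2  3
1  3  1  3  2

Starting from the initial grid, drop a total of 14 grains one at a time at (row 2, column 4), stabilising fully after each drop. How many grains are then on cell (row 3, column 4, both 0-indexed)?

0

[0] 2  3  1  1  1
3  1  1  0  3
1  1  3  2  3
1  3  1  3  2
[1] 2  3  1  1  2
3  1  1  1  0
1  1  3  3  1
1  3  1  3  3
[2] 2  3  1  1  2
3  1  1  1  0
1  1  3  3  2
1  3  1  3  3
[3] 2  3  1  1  2
3  1  1  1  0
1  1  3  3  3
1  3  1  3  3
[4] 2  3  1  1  2
3  1  2  2  1
1  2  0  2  2
1  3  3  1  1
[5] 2  3  1  1  2
3  1  2  2  1
1  2  0  2  3
1  3  3  1  1
[6] 2  3  1  1  2
3  1  2  2  2
1  2  0  3  0
1  3  3  1  2
[7] 2  3  1  1  2
3  1  2  2  2
1  2  0  3  1
1  3  3  1  2
[8] 2  3  1  1  2
3  1  2  2  2
1  2  0  3  2
1  3  3  1  2
[9] 2  3  1  1  2
3  1  2  2  2
1  2  0  3  3
1  3  3  1  2
[10] 2  3  1  1  2
3  1  2  3  3
1  2  1  0  1
1  3  3  2  3
[11] 2  3  1  1  2
3  1  2  3  3
1  2  1  0  2
1  3  3  2  3
[12] 2  3  1  1  2
3  1  2  3  3
1  2  1  0  3
1  3  3  2  3
[13] 2  3  1  2  3
3  1  3  0  1
1  2  1  2  2
1  3  3  3  0
[14] 2  3  1  2  3
3  1  3  0  1
1  2  1  2  3
1  3  3  3  0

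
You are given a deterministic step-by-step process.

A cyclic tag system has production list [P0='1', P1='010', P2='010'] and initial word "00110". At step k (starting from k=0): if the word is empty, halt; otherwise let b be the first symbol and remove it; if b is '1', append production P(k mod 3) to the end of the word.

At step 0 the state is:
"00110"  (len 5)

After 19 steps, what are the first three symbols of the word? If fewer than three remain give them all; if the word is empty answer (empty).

011

t=0: "00110"  (len 5)
t=1: "0110"  (len 4)
t=2: "110"  (len 3)
t=3: "10010"  (len 5)
t=4: "00101"  (len 5)
t=5: "0101"  (len 4)
t=6: "101"  (len 3)
t=7: "011"  (len 3)
t=8: "11"  (len 2)
t=9: "1010"  (len 4)
t=10: "0101"  (len 4)
t=11: "101"  (len 3)
t=12: "01010"  (len 5)
t=13: "1010"  (len 4)
t=14: "010010"  (len 6)
t=15: "10010"  (len 5)
t=16: "00101"  (len 5)
t=17: "0101"  (len 4)
t=18: "101"  (len 3)
t=19: "011"  (len 3)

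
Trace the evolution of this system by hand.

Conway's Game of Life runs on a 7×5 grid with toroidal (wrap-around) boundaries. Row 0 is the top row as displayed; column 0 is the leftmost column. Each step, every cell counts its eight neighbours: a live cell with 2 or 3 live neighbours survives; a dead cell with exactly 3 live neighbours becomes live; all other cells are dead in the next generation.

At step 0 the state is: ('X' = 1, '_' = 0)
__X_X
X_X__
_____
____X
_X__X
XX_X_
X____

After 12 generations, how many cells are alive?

t=0: __X_X
X_X__
_____
____X
_X__X
XX_X_
X____
t=1: X__XX
_X_X_
_____
X____
_XXXX
_XX__
X_XX_
t=2: X____
X_XX_
_____
XXXXX
___XX
_____
X____
t=3: X____
_X__X
_____
XXX__
_X___
____X
_____
t=4: X____
X____
__X__
XXX__
_XX__
_____
_____
t=5: _____
_X___
X_X__
X__X_
X_X__
_____
_____
t=6: _____
_X___
X_X_X
X_XX_
_X__X
_____
_____
t=7: _____
XX___
X_X_X
__X__
XXXXX
_____
_____
t=8: _____
XX__X
X_XXX
_____
XXXXX
XXXXX
_____
t=9: X____
_XX__
__XX_
_____
_____
_____
XXXXX
t=10: _____
_XXX_
_XXX_
_____
_____
XXXXX
XXXXX
t=11: _____
_X_X_
_X_X_
__X__
XXXXX
_____
_____
t=12: _____
_____
_X_X_
_____
XXXXX
XXXXX
_____

12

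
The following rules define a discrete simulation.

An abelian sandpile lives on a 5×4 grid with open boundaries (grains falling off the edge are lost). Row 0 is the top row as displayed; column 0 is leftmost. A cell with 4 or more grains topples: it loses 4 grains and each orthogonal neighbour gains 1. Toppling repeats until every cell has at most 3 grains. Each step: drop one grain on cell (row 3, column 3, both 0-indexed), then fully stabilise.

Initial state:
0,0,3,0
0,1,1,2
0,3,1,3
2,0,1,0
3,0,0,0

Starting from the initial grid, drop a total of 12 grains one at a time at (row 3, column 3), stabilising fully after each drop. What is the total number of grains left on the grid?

step 0: 0,0,3,0
0,1,1,2
0,3,1,3
2,0,1,0
3,0,0,0
step 1: 0,0,3,0
0,1,1,2
0,3,1,3
2,0,1,1
3,0,0,0
step 2: 0,0,3,0
0,1,1,2
0,3,1,3
2,0,1,2
3,0,0,0
step 3: 0,0,3,0
0,1,1,2
0,3,1,3
2,0,1,3
3,0,0,0
step 4: 0,0,3,0
0,1,1,3
0,3,2,0
2,0,2,1
3,0,0,1
step 5: 0,0,3,0
0,1,1,3
0,3,2,0
2,0,2,2
3,0,0,1
step 6: 0,0,3,0
0,1,1,3
0,3,2,0
2,0,2,3
3,0,0,1
step 7: 0,0,3,0
0,1,1,3
0,3,2,1
2,0,3,0
3,0,0,2
step 8: 0,0,3,0
0,1,1,3
0,3,2,1
2,0,3,1
3,0,0,2
step 9: 0,0,3,0
0,1,1,3
0,3,2,1
2,0,3,2
3,0,0,2
step 10: 0,0,3,0
0,1,1,3
0,3,2,1
2,0,3,3
3,0,0,2
step 11: 0,0,3,0
0,1,1,3
0,3,3,2
2,1,0,1
3,0,1,3
step 12: 0,0,3,0
0,1,1,3
0,3,3,2
2,1,0,2
3,0,1,3

28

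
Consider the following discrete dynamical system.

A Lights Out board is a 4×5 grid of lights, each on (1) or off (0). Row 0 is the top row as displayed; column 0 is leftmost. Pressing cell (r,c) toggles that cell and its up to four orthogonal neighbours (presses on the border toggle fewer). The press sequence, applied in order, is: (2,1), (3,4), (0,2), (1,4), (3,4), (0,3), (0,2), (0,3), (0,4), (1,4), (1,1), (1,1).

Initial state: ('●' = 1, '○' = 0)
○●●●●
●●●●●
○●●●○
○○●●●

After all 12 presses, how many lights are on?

t=0: ○●●●●
●●●●●
○●●●○
○○●●●
t=1: ○●●●●
●○●●●
●○○●○
○●●●●
t=2: ○●●●●
●○●●●
●○○●●
○●●○○
t=3: ○○○○●
●○○●●
●○○●●
○●●○○
t=4: ○○○○○
●○○○○
●○○●○
○●●○○
t=5: ○○○○○
●○○○○
●○○●●
○●●●●
t=6: ○○●●●
●○○●○
●○○●●
○●●●●
t=7: ○●○○●
●○●●○
●○○●●
○●●●●
t=8: ○●●●○
●○●○○
●○○●●
○●●●●
t=9: ○●●○●
●○●○●
●○○●●
○●●●●
t=10: ○●●○○
●○●●○
●○○●○
○●●●●
t=11: ○○●○○
○●○●○
●●○●○
○●●●●
t=12: ○●●○○
●○●●○
●○○●○
○●●●●

11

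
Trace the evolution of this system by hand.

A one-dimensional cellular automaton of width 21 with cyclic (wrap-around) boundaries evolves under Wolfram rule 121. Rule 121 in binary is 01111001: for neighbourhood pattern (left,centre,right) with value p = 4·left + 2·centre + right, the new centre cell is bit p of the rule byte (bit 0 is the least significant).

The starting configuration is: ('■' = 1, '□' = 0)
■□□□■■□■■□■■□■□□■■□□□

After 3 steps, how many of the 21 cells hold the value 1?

step 0: ■□□□■■□■■□■■□■□□■■□□□
step 1: □■■□■■■■■■■■■□■□■■■■□
step 2: □■■■■□□□□□□□■■□■■□□■■
step 3: ■■□□■■■■■■■□■■■■■■□■■

17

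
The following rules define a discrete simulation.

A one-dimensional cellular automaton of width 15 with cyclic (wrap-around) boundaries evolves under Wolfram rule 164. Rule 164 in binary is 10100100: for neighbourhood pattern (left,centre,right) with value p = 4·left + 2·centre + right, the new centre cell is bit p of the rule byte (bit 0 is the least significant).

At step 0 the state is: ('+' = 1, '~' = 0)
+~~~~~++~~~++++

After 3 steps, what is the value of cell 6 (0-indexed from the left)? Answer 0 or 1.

0

gen 0: +~~~~~++~~~++++
gen 1: ~~~~~~~~~~~~+++
gen 2: ~~~~~~~~~~~~~+~
gen 3: ~~~~~~~~~~~~~+~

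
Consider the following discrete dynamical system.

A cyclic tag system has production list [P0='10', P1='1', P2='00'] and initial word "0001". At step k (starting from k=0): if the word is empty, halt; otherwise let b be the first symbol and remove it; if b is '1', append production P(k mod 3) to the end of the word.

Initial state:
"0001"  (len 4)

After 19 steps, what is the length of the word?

0) "0001"  (len 4)
1) "001"  (len 3)
2) "01"  (len 2)
3) "1"  (len 1)
4) "10"  (len 2)
5) "01"  (len 2)
6) "1"  (len 1)
7) "10"  (len 2)
8) "01"  (len 2)
9) "1"  (len 1)
10) "10"  (len 2)
11) "01"  (len 2)
12) "1"  (len 1)
13) "10"  (len 2)
14) "01"  (len 2)
15) "1"  (len 1)
16) "10"  (len 2)
17) "01"  (len 2)
18) "1"  (len 1)
19) "10"  (len 2)

2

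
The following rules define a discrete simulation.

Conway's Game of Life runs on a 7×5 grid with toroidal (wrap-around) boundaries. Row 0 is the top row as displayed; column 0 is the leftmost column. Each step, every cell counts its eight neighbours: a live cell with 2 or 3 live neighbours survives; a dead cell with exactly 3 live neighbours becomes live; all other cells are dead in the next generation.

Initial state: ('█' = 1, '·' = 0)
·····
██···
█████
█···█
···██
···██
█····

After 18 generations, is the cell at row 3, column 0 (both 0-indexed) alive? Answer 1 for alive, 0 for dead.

0

k=0  ·····
██···
█████
█···█
···██
···██
█····
k=1  ██···
···█·
··██·
·····
·····
█··█·
····█
k=2  █···█
·█·██
··██·
·····
·····
····█
·█··█
k=3  ·██··
·█···
··███
·····
·····
█····
···██
k=4  ████·
██···
··██·
···█·
·····
····█
█████
k=5  ·····
█····
·████
··██·
·····
·██·█
·····
k=6  ·····
█████
██··█
·█··█
·█···
·····
·····
k=7  █████
··██·
·····
·██·█
█····
·····
·····
k=8  ██··█
█····
·█···
██···
██···
·····
█████
k=9  ·····
····█
·█···
··█··
██···
···█·
··██·
k=10  ···█·
·····
·····
█·█··
·██··
·█·██
··██·
k=11  ··██·
·····
·····
··█··
····█
██··█
·····
k=12  ·····
·····
·····
·····
·█·██
█···█
█████
k=13  █████
·····
·····
·····
···██
·····
·███·
k=14  █···█
█████
·····
·····
·····
····█
·····
k=15  ··█··
·███·
█████
·····
·····
·····
█···█
k=16  █·█·█
·····
█···█
█████
·····
·····
·····
k=17  ·····
·█·█·
··█··
·███·
█████
·····
·····
k=18  ·····
··█··
·····
·····
█···█
█████
·····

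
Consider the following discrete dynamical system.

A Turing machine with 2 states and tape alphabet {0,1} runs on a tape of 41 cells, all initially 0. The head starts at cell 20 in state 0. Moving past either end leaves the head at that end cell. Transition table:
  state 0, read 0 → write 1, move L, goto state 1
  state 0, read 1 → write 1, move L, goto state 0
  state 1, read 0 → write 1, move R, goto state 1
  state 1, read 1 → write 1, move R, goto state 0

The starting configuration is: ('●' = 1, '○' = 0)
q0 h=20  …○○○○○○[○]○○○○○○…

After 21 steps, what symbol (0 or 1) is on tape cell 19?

1

step 0: q0 h=20  …○○○○○○[○]○○○○○○…
step 1: q1 h=19  …○○○○○○[○]●○○○○○…
step 2: q1 h=20  …○○○○○●[●]○○○○○○…
step 3: q0 h=21  …○○○○●●[○]○○○○○○…
step 4: q1 h=20  …○○○○○●[●]●○○○○○…
step 5: q0 h=21  …○○○○●●[●]○○○○○○…
step 6: q0 h=20  …○○○○○●[●]●○○○○○…
step 7: q0 h=19  …○○○○○○[●]●●○○○○…
step 8: q0 h=18  …○○○○○○[○]●●●○○○…
step 9: q1 h=17  …○○○○○○[○]●●●●○○…
step 10: q1 h=18  …○○○○○●[●]●●●○○○…
step 11: q0 h=19  …○○○○●●[●]●●○○○○…
step 12: q0 h=18  …○○○○○●[●]●●●○○○…
step 13: q0 h=17  …○○○○○○[●]●●●●○○…
step 14: q0 h=16  …○○○○○○[○]●●●●●○…
step 15: q1 h=15  …○○○○○○[○]●●●●●●…
step 16: q1 h=16  …○○○○○●[●]●●●●●○…
step 17: q0 h=17  …○○○○●●[●]●●●●○○…
step 18: q0 h=16  …○○○○○●[●]●●●●●○…
step 19: q0 h=15  …○○○○○○[●]●●●●●●…
step 20: q0 h=14  …○○○○○○[○]●●●●●●…
step 21: q1 h=13  …○○○○○○[○]●●●●●●…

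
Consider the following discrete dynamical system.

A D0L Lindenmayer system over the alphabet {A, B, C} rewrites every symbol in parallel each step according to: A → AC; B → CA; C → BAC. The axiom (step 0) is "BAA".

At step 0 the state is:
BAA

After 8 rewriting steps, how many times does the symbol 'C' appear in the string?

0) BAA
1) CAACAC
2) BACACACBACACBAC
3) CAACBACACBACACBACCAACBACACBACCAACBAC
4) BACACACBACCAACBACACBACCAACBACACBACCAACBACBACACACBACCAACBACACBACCAACBACBACACACBACCAACBAC
5) CAACBACACBACACBACCAACBACBACACACBACCAACBACACBACCAACBACBACAC…BACACACBACCAACBACCAACBACACBACACBACCAACBACBACACACBACCAACBAC  (len 210)
6) BACACACBACCAACBACACBACCAACBACACBACCAACBACBACACACBACCAACBAC…BACACACBACCAACBACCAACBACACBACACBACCAACBACBACACACBACCAACBAC  (len 507)
7) CAACBACACBACACBACCAACBACBACACACBACCAACBACACBACCAACBACBACAC…BACACACBACCAACBACCAACBACACBACACBACCAACBACBACACACBACCAACBAC  (len 1224)
8) BACACACBACCAACBACACBACCAACBACACBACCAACBACBACACACBACCAACBAC…BACACACBACCAACBACCAACBACACBACACBACCAACBACBACACACBACCAACBAC  (len 2955)

1224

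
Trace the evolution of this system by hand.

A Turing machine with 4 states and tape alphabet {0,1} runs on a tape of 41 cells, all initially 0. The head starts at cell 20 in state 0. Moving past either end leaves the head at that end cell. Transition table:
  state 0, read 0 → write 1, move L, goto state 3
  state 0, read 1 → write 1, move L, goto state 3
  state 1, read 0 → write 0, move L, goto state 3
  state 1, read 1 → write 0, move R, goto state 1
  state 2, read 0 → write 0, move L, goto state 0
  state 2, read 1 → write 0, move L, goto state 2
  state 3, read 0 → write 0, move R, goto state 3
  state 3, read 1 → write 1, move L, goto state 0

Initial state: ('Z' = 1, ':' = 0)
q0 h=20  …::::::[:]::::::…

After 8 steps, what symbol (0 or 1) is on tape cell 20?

1

[0] q0 h=20  …::::::[:]::::::…
[1] q3 h=19  …::::::[:]Z:::::…
[2] q3 h=20  …::::::[Z]::::::…
[3] q0 h=19  …::::::[:]Z:::::…
[4] q3 h=18  …::::::[:]ZZ::::…
[5] q3 h=19  …::::::[Z]Z:::::…
[6] q0 h=18  …::::::[:]ZZ::::…
[7] q3 h=17  …::::::[:]ZZZ:::…
[8] q3 h=18  …::::::[Z]ZZ::::…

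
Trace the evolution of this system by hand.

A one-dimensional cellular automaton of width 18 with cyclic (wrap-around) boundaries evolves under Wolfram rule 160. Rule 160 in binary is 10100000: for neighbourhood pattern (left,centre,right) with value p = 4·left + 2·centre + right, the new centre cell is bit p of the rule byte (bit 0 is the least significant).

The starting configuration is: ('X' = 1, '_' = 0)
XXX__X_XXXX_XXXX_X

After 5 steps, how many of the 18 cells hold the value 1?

0

step 0: XXX__X_XXXX_XXXX_X
step 1: XX____X_XX_X_XX_X_
step 2: _______X__X_X__X_X
step 3: ___________X____X_
step 4: __________________
step 5: __________________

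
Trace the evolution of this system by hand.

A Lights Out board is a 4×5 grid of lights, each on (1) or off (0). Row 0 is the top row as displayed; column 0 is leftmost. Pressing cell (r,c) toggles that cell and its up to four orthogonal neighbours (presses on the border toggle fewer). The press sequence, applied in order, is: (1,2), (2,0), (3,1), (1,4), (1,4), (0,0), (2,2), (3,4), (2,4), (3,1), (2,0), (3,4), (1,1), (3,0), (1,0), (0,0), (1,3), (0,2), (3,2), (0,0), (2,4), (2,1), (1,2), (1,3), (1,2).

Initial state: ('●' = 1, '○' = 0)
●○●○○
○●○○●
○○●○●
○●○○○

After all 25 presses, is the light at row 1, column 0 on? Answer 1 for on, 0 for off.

0) ●○●○○
○●○○●
○○●○●
○●○○○
1) ●○○○○
○○●●●
○○○○●
○●○○○
2) ●○○○○
●○●●●
●●○○●
●●○○○
3) ●○○○○
●○●●●
●○○○●
○○●○○
4) ●○○○●
●○●○○
●○○○○
○○●○○
5) ●○○○○
●○●●●
●○○○●
○○●○○
6) ○●○○○
○○●●●
●○○○●
○○●○○
7) ○●○○○
○○○●●
●●●●●
○○○○○
8) ○●○○○
○○○●●
●●●●○
○○○●●
9) ○●○○○
○○○●○
●●●○●
○○○●○
10) ○●○○○
○○○●○
●○●○●
●●●●○
11) ○●○○○
●○○●○
○●●○●
○●●●○
12) ○●○○○
●○○●○
○●●○○
○●●○●
13) ○○○○○
○●●●○
○○●○○
○●●○●
14) ○○○○○
○●●●○
●○●○○
●○●○●
15) ●○○○○
●○●●○
○○●○○
●○●○●
16) ○●○○○
○○●●○
○○●○○
●○●○●
17) ○●○●○
○○○○●
○○●●○
●○●○●
18) ○○●○○
○○●○●
○○●●○
●○●○●
19) ○○●○○
○○●○●
○○○●○
●●○●●
20) ●●●○○
●○●○●
○○○●○
●●○●●
21) ●●●○○
●○●○○
○○○○●
●●○●○
22) ●●●○○
●●●○○
●●●○●
●○○●○
23) ●●○○○
●○○●○
●●○○●
●○○●○
24) ●●○●○
●○●○●
●●○●●
●○○●○
25) ●●●●○
●●○●●
●●●●●
●○○●○

1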